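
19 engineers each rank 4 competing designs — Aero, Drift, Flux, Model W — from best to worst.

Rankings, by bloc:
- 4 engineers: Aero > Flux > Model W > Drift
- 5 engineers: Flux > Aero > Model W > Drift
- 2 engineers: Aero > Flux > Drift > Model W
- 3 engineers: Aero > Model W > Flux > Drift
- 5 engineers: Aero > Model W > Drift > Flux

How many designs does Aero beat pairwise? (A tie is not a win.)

3

Aero against each rival (19 engineers):
Aero vs Drift: Aero, 19–0.
Aero–Flux: Aero 14–5.
Aero vs Model W: Aero is ranked higher on 4+5+2+3+5 = 19 ballots, Model W on 0. Aero wins 19–0.
Aero beats Drift, Flux, Model W — 3 pairwise wins.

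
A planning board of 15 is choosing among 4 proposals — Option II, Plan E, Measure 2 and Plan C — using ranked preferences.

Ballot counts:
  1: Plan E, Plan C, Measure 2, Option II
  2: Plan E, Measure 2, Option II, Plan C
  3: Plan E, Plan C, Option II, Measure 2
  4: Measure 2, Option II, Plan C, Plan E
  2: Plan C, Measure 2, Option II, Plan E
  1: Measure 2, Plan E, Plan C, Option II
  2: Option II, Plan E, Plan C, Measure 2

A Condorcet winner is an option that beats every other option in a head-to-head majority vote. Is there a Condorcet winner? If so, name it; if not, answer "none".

none

Check each pair by majority over 15 ballots:
Option II–Plan E: Option II 8–7.
Option II vs Measure 2: Option II is ranked higher on 3+2 = 5 ballots, Measure 2 on 10. Measure 2 wins 10–5.
Option II vs Plan C: Option II preferred on 2+4+2 = 8 ballots; Option II wins 8–7.
Plan E vs Measure 2: Plan E is ranked higher on 1+2+3+2 = 8 ballots, Measure 2 on 7. Plan E wins 8–7.
Plan E vs Plan C: Plan E, 9–6.
Measure 2 vs Plan C: Measure 2 is ranked higher on 2+4+1 = 7 ballots, Plan C on 8. Plan C wins 8–7.
Each option drops at least one matchup (Option II loses to Measure 2; Plan E loses to Option II; Measure 2 loses to Plan E; Plan C loses to Option II); the cycle Option II beats Plan E beats Measure 2 beats Option II rules out a Condorcet winner.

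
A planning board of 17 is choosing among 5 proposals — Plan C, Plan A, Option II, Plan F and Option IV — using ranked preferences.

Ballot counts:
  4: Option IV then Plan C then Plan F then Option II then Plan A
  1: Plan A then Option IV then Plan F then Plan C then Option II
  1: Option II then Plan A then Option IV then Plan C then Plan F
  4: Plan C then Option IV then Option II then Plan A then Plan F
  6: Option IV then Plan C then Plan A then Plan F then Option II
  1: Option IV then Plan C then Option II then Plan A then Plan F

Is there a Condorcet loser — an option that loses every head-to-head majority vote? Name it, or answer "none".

none

Head-to-head results (17 council members):
Plan C vs Plan A: Plan C wins 15–2.
Plan C vs Option II: Plan C wins 16–1.
Plan C vs Plan F: Plan C is ranked higher on 4+1+4+6+1 = 16 ballots, Plan F on 1. Plan C wins 16–1.
Plan C vs Option IV: Option IV, 13–4.
Plan A vs Option II: 7 to 10, Option II.
Plan A vs Plan F: Plan A is ranked higher on 1+1+4+6+1 = 13 ballots, Plan F on 4. Plan A wins 13–4.
Plan A vs Option IV: Plan A preferred on 1+1 = 2 ballots; Option IV wins 15–2.
Option II vs Plan F: 1+4+1 = 6 for Option II, 11 for Plan F — Plan F by 11–6.
Option II vs Option IV: Option IV wins 16–1.
Plan F vs Option IV: 0 to 17, Option IV.
No option is winless: Plan C beats Plan A; Plan A beats Plan F; Option II beats Plan A; Plan F beats Option II; Option IV beats Plan C. There is no Condorcet loser.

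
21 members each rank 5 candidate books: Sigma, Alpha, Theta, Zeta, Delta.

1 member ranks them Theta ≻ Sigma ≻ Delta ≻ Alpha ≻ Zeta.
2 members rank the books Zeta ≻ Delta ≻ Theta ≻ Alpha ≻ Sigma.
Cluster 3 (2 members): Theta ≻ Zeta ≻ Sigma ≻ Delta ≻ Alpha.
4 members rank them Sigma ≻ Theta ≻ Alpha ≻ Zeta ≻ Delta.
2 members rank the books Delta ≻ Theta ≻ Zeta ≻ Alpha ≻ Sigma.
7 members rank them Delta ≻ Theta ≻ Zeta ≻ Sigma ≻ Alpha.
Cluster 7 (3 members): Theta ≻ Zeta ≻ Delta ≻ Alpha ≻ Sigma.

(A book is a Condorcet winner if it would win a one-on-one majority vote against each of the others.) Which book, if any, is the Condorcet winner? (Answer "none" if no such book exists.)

none

Head-to-head results (21 members):
Sigma vs Alpha: 1+2+4+7 = 14 for Sigma, 7 for Alpha — Sigma by 14–7.
Sigma vs Theta: Sigma preferred on 4 ballots; Theta wins 17–4.
Sigma vs Zeta: Sigma preferred on 1+4 = 5 ballots; Zeta wins 16–5.
Sigma vs Delta: 7 to 14, Delta.
Alpha vs Theta: Alpha is ranked higher on 0 ballots, Theta on 21. Theta wins 21–0.
Alpha vs Zeta: Alpha is ranked higher on 1+4 = 5 ballots, Zeta on 16. Zeta wins 16–5.
Alpha vs Delta: 4 for Alpha, 17 for Delta — Delta by 17–4.
Theta vs Zeta: Theta is ranked higher on 1+2+4+2+7+3 = 19 ballots, Zeta on 2. Theta wins 19–2.
Theta vs Delta: 1+2+4+3 = 10 for Theta, 11 for Delta — Delta by 11–10.
Zeta vs Delta: Zeta is ranked higher on 2+2+4+3 = 11 ballots, Delta on 10. Zeta wins 11–10.
No book is unbeaten: Sigma loses to Theta; Alpha loses to Sigma; Theta loses to Delta; Zeta loses to Theta; Delta loses to Zeta. In particular Theta → Zeta → Delta → Theta is a majority cycle — no Condorcet winner exists.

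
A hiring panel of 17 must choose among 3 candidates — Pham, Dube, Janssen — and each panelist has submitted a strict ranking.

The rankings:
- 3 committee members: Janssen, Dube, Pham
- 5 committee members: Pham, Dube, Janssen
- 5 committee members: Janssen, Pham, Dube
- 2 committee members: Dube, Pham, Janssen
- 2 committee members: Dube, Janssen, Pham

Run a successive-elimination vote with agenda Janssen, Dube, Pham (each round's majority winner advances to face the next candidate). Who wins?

Pham

Round 1: Janssen vs Dube — 8–9, Dube advances.
Round 2: Dube vs Pham — 7–10, Pham advances.
Pham survives the agenda.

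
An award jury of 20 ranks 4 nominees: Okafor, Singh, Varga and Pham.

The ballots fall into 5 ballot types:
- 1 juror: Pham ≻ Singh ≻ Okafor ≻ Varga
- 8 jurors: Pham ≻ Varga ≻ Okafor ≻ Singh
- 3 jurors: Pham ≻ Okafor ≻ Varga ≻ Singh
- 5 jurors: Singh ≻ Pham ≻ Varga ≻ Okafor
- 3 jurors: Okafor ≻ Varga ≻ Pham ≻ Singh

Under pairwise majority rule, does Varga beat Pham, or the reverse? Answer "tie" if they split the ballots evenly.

Ballots ranking Varga above Pham: 3.
Ballots ranking Pham above Varga: 20 − 3 = 17.
Pham wins the head-to-head 17–3.

Pham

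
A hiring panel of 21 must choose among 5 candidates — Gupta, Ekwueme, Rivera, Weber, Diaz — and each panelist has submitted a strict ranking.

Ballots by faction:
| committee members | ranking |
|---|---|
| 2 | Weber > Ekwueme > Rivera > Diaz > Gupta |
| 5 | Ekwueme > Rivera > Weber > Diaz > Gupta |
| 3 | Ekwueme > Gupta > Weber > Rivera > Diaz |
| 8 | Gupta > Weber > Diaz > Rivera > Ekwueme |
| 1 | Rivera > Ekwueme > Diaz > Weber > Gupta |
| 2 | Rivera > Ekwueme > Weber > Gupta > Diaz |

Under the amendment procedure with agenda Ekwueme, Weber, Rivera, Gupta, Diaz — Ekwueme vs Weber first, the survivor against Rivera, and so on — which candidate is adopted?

Gupta

Round 1: Ekwueme vs Weber — 11–10, Ekwueme advances.
Round 2: Ekwueme vs Rivera — 10–11, Rivera advances.
Round 3: Rivera vs Gupta — 10–11, Gupta advances.
Round 4: Gupta vs Diaz — 13–8, Gupta advances.
Gupta survives the agenda.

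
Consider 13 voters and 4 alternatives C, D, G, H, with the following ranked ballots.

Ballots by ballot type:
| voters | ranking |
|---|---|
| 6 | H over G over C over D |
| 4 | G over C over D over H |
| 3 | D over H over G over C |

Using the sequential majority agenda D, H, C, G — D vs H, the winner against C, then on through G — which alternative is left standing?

Round 1: D vs H — 7–6, D advances.
Round 2: D vs C — 3–10, C advances.
Round 3: C vs G — 0–13, G advances.
The agenda winner is G.

G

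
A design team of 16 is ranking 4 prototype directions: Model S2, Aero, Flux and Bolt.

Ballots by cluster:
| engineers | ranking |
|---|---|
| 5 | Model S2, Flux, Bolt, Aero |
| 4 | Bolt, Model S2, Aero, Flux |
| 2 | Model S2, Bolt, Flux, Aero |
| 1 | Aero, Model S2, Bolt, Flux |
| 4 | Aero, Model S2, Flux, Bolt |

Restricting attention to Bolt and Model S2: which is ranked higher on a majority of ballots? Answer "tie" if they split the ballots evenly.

Model S2

Ballots ranking Bolt above Model S2: 4.
Ballots ranking Model S2 above Bolt: 16 − 4 = 12.
Model S2 wins the head-to-head 12–4.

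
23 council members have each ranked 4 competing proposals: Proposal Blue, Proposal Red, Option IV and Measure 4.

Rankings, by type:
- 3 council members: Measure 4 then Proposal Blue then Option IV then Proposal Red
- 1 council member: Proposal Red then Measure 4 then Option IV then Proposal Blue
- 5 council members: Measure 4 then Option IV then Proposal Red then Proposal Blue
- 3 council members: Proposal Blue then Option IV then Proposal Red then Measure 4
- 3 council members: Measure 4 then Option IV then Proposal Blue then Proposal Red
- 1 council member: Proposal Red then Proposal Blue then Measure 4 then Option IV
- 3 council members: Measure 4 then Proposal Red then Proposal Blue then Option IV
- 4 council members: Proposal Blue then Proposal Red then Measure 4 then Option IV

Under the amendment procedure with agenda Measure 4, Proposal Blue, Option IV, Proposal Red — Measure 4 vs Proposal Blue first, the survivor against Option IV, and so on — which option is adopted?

Round 1: Measure 4 vs Proposal Blue — 15–8, Measure 4 advances.
Round 2: Measure 4 vs Option IV — 20–3, Measure 4 advances.
Round 3: Measure 4 vs Proposal Red — 14–9, Measure 4 advances.
Measure 4 survives the agenda.

Measure 4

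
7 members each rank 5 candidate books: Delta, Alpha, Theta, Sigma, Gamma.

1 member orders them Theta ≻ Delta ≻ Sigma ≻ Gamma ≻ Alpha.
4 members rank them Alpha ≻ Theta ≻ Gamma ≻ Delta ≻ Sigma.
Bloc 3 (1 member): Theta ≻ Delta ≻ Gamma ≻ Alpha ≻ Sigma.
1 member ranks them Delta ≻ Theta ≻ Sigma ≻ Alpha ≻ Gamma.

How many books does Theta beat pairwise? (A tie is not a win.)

3

Theta against each rival (7 members):
Theta vs Delta: 6 to 1, Theta.
Theta vs Alpha: Alpha wins 4–3.
Theta vs Sigma: Theta is ranked higher on 1+4+1+1 = 7 ballots, Sigma on 0. Theta wins 7–0.
Theta vs Gamma: Theta, 7–0.
Theta beats Delta, Sigma, Gamma; loses to Alpha — 3 pairwise wins.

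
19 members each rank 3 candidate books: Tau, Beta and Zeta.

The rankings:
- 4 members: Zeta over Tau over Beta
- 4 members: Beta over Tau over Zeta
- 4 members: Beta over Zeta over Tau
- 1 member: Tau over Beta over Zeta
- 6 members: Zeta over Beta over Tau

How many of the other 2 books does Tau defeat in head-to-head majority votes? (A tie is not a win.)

0

Tau against each rival (19 members):
Tau vs Beta: Tau preferred on 4+1 = 5 ballots; Beta wins 14–5.
Tau–Zeta: Zeta 14–5.
Tau beats no one; loses to Beta, Zeta — 0 pairwise wins.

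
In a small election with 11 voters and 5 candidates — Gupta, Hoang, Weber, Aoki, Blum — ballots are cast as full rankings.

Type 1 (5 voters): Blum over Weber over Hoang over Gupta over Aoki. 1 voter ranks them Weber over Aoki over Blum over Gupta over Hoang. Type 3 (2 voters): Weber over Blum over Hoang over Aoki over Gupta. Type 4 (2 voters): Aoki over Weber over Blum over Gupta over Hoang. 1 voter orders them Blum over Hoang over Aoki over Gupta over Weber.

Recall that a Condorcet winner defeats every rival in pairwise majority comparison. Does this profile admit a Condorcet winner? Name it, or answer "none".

Head-to-head results (11 voters):
Gupta vs Hoang: 3 to 8, Hoang.
Gupta vs Weber: 1 to 10, Weber.
Gupta vs Aoki: Gupta preferred on 5 ballots; Aoki wins 6–5.
Gupta vs Blum: Gupta is ranked higher on 0 ballots, Blum on 11. Blum wins 11–0.
Hoang vs Weber: Hoang is ranked higher on 1 ballot, Weber on 10. Weber wins 10–1.
Hoang vs Aoki: Hoang preferred on 5+2+1 = 8 ballots; Hoang wins 8–3.
Hoang vs Blum: 0 to 11, Blum.
Weber vs Aoki: 8 to 3, Weber.
Weber vs Blum: Weber preferred on 1+2+2 = 5 ballots; Blum wins 6–5.
Aoki vs Blum: Aoki is ranked higher on 1+2 = 3 ballots, Blum on 8. Blum wins 8–3.
Blum wins every pairwise contest, so Blum is the Condorcet winner.

Blum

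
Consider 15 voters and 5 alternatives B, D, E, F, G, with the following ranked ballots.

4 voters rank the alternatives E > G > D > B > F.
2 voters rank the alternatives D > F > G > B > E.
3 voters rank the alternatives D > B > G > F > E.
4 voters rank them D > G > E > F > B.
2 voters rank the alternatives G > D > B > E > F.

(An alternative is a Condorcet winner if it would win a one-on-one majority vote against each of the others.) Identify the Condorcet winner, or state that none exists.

D

Pairwise majorities:
B vs D: B preferred on 0 ballots; D wins 15–0.
B vs E: B is ranked higher on 2+3+2 = 7 ballots, E on 8. E wins 8–7.
B vs F: 4+3+2 = 9 for B, 6 for F — B by 9–6.
B vs G: 3 for B, 12 for G — G by 12–3.
D vs E: 2+3+4+2 = 11 for D, 4 for E — D by 11–4.
D vs F: 4+2+3+4+2 = 15 for D, 0 for F — D by 15–0.
D vs G: 2+3+4 = 9 for D, 6 for G — D by 9–6.
E vs F: E preferred on 4+4+2 = 10 ballots; E wins 10–5.
E vs G: E is ranked higher on 4 ballots, G on 11. G wins 11–4.
F vs G: F is ranked higher on 2 ballots, G on 13. G wins 13–2.
D beats each of B, E, F, G — D is the Condorcet winner.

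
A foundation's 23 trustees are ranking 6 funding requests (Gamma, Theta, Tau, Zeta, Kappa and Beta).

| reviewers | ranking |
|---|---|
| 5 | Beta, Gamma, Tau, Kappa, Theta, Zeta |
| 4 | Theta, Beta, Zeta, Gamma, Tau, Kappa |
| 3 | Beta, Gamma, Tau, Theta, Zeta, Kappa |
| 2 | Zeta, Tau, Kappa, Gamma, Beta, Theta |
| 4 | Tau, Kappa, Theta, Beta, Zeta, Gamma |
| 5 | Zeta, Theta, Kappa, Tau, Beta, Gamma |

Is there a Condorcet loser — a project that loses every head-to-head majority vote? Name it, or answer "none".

Kappa

Pairwise majorities:
Gamma vs Theta: Theta, 13–10.
Gamma vs Tau: 12 to 11, Gamma.
Gamma vs Zeta: 8 to 15, Zeta.
Gamma vs Kappa: Gamma wins 12–11.
Gamma vs Beta: 2 to 21, Beta.
Theta vs Tau: Tau wins 14–9.
Theta vs Zeta: Theta preferred on 5+4+3+4 = 16 ballots; Theta wins 16–7.
Theta vs Kappa: Theta preferred on 4+3+5 = 12 ballots; Theta wins 12–11.
Theta vs Beta: 13 to 10, Theta.
Tau vs Zeta: 5+3+4 = 12 for Tau, 11 for Zeta — Tau by 12–11.
Tau vs Kappa: Tau preferred on 5+4+3+2+4 = 18 ballots; Tau wins 18–5.
Tau vs Beta: Tau preferred on 2+4+5 = 11 ballots; Beta wins 12–11.
Zeta vs Kappa: Zeta wins 14–9.
Zeta vs Beta: 7 to 16, Beta.
Kappa vs Beta: 11 to 12, Beta.
Only Kappa has no wins; Kappa is the Condorcet loser.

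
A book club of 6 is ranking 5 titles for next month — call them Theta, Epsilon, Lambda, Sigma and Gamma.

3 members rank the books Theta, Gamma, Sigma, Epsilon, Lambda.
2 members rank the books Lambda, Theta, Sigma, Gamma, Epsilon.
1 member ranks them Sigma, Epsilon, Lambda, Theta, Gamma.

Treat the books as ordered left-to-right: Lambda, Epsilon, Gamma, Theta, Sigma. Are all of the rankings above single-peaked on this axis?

no

Axis positions: Lambda=1, Epsilon=2, Gamma=3, Theta=4, Sigma=5.
Type 1 (peak Theta at position 4): ranking walks positions 4-3-5-2-1, expanding outward from the peak — single-peaked.
Type 2: ranking walks positions 1-4-5-3-2; Theta is ranked above Epsilon even though Epsilon lies between Theta and the peak Lambda on the axis — preferences dip and rise again. Not single-peaked.
Type 3: ranking walks positions 5-2-1-4-3; Epsilon is ranked above Theta even though Theta lies between Epsilon and the peak Sigma on the axis — preferences dip and rise again. Not single-peaked.
Type 2 violates single-peakedness, so the profile is not single-peaked on this axis.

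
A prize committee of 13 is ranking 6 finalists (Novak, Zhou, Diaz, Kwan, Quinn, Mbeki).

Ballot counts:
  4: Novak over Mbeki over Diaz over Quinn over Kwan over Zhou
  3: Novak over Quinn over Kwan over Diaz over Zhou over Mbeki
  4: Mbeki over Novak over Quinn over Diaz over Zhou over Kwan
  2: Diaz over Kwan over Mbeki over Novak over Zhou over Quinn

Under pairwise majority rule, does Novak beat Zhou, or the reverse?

Novak

Ballots ranking Novak above Zhou: 4 + 3 + 4 + 2 = 13.
Ballots ranking Zhou above Novak: 13 − 13 = 0.
Novak wins the head-to-head 13–0.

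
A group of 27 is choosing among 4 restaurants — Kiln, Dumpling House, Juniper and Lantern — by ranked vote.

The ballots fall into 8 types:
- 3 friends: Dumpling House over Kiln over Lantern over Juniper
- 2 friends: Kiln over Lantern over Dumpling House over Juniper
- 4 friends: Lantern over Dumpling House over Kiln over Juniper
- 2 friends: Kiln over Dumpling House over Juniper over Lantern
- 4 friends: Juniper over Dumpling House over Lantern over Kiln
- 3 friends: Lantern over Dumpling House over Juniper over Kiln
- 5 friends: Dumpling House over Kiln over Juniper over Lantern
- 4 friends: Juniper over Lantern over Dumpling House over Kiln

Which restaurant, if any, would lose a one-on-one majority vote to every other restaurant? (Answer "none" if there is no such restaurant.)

Head-to-head results (27 friends):
Kiln vs Dumpling House: 4 to 23, Dumpling House.
Kiln vs Juniper: Kiln wins 16–11.
Kiln–Lantern: Lantern 15–12.
Dumpling House vs Juniper: 19 to 8, Dumpling House.
Dumpling House vs Lantern: Dumpling House is ranked higher on 3+2+4+5 = 14 ballots, Lantern on 13. Dumpling House wins 14–13.
Juniper vs Lantern: 2+4+5+4 = 15 for Juniper, 12 for Lantern — Juniper by 15–12.
No restaurant is winless: Kiln beats Juniper; Dumpling House beats Kiln; Juniper beats Lantern; Lantern beats Kiln. There is no Condorcet loser.

none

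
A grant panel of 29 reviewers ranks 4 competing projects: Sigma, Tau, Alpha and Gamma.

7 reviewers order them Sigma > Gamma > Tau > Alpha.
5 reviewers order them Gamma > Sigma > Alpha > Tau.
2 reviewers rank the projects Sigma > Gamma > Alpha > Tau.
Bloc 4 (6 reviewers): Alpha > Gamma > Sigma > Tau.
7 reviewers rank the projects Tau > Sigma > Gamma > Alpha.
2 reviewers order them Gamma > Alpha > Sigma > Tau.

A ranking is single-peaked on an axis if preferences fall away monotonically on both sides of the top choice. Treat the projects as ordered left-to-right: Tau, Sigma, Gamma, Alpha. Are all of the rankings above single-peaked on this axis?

Axis positions: Tau=1, Sigma=2, Gamma=3, Alpha=4.
Bloc 1 (peak Sigma at position 2): ranking walks positions 2-3-1-4, expanding outward from the peak — single-peaked.
Bloc 2 (peak Gamma at position 3): ranking walks positions 3-2-4-1, expanding outward from the peak — single-peaked.
Bloc 3 (peak Sigma at position 2): ranking walks positions 2-3-4-1, expanding outward from the peak — single-peaked.
Bloc 4 (peak Alpha at position 4): ranking walks positions 4-3-2-1, expanding outward from the peak — single-peaked.
Bloc 5 (peak Tau at position 1): ranking walks positions 1-2-3-4, expanding outward from the peak — single-peaked.
Bloc 6 (peak Gamma at position 3): ranking walks positions 3-4-2-1, expanding outward from the peak — single-peaked.
Every ranking is single-peaked on this axis.

yes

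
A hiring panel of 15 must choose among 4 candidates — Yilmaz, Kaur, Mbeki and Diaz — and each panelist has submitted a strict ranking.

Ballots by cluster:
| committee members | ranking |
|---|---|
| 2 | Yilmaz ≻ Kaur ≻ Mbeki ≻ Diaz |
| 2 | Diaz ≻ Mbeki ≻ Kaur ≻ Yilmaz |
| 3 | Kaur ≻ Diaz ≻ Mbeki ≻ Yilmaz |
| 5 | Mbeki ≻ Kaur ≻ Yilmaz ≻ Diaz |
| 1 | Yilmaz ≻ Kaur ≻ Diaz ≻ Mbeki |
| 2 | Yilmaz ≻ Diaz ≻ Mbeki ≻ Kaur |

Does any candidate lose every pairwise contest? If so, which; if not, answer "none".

none

Pairwise majorities:
Yilmaz vs Kaur: Kaur wins 10–5.
Yilmaz vs Mbeki: Mbeki, 10–5.
Yilmaz vs Diaz: Yilmaz, 10–5.
Kaur vs Mbeki: Kaur is ranked higher on 2+3+1 = 6 ballots, Mbeki on 9. Mbeki wins 9–6.
Kaur vs Diaz: Kaur preferred on 2+3+5+1 = 11 ballots; Kaur wins 11–4.
Mbeki–Diaz: Diaz 8–7.
No candidate is winless: Yilmaz beats Diaz; Kaur beats Yilmaz; Mbeki beats Yilmaz; Diaz beats Mbeki. There is no Condorcet loser.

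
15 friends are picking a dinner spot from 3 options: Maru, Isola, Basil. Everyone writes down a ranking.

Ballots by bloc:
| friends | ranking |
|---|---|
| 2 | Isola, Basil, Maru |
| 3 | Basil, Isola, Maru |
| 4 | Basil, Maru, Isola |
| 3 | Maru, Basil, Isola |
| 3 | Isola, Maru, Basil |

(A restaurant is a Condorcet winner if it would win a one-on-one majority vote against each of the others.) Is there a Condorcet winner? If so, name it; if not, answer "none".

Basil

Check each pair by majority over 15 ballots:
Maru vs Isola: Maru preferred on 4+3 = 7 ballots; Isola wins 8–7.
Maru vs Basil: Maru preferred on 3+3 = 6 ballots; Basil wins 9–6.
Isola vs Basil: 2+3 = 5 for Isola, 10 for Basil — Basil by 10–5.
Basil defeats every rival head-to-head and is the Condorcet winner.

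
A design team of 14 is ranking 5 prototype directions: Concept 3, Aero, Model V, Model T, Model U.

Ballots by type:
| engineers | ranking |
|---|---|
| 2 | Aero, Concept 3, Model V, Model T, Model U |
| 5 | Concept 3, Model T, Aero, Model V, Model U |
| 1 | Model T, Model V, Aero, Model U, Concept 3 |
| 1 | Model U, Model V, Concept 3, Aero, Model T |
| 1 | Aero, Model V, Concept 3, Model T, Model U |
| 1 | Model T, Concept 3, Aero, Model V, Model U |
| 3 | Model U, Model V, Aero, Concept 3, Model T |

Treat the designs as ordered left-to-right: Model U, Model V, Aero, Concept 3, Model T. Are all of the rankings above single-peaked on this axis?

Axis positions: Model U=1, Model V=2, Aero=3, Concept 3=4, Model T=5.
Type 1 (peak Aero at position 3): ranking walks positions 3-4-2-5-1, expanding outward from the peak — single-peaked.
Type 2 (peak Concept 3 at position 4): ranking walks positions 4-5-3-2-1, expanding outward from the peak — single-peaked.
Type 3: ranking walks positions 5-2-3-1-4; Model V is ranked above Concept 3 even though Concept 3 lies between Model V and the peak Model T on the axis — preferences dip and rise again. Not single-peaked.
Type 4: ranking walks positions 1-2-4-3-5; Concept 3 is ranked above Aero even though Aero lies between Concept 3 and the peak Model U on the axis — preferences dip and rise again. Not single-peaked.
Type 5 (peak Aero at position 3): ranking walks positions 3-2-4-5-1, expanding outward from the peak — single-peaked.
Type 6 (peak Model T at position 5): ranking walks positions 5-4-3-2-1, expanding outward from the peak — single-peaked.
Type 7 (peak Model U at position 1): ranking walks positions 1-2-3-4-5, expanding outward from the peak — single-peaked.
Type 3 violates single-peakedness, so the profile is not single-peaked on this axis.

no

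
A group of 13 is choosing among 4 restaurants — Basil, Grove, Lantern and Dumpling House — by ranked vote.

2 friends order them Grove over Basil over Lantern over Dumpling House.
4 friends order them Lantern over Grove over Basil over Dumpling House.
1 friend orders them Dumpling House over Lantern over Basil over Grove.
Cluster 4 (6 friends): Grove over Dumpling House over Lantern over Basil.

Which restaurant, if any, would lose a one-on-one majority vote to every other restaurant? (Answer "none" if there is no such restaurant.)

Pairwise majorities:
Basil vs Grove: Basil preferred on 1 ballot; Grove wins 12–1.
Basil vs Lantern: Basil preferred on 2 ballots; Lantern wins 11–2.
Basil–Dumpling House: Dumpling House 7–6.
Grove vs Lantern: 2+6 = 8 for Grove, 5 for Lantern — Grove by 8–5.
Grove vs Dumpling House: 12 to 1, Grove.
Lantern vs Dumpling House: Dumpling House, 7–6.
Only Basil has no wins; Basil is the Condorcet loser.

Basil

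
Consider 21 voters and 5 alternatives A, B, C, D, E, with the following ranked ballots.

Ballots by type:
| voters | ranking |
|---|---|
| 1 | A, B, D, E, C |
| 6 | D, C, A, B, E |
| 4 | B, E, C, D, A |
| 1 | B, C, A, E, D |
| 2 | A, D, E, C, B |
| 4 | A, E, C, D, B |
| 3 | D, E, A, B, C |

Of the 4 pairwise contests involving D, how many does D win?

4

D against each rival (21 voters):
D–A: D 13–8.
D vs B: D, 15–6.
D–C: D 12–9.
D vs E: 12 to 9, D.
D beats A, B, C, E — 4 pairwise wins.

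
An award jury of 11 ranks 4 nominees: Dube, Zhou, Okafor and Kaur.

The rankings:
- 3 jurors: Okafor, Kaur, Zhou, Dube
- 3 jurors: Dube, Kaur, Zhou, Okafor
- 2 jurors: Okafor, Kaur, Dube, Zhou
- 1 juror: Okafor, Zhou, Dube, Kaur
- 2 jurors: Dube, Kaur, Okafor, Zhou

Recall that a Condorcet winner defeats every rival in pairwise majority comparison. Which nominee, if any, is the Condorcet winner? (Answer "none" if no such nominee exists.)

Okafor

Pairwise majorities:
Dube vs Zhou: 3+2+2 = 7 for Dube, 4 for Zhou — Dube by 7–4.
Dube vs Okafor: 3+2 = 5 for Dube, 6 for Okafor — Okafor by 6–5.
Dube vs Kaur: Dube is ranked higher on 3+1+2 = 6 ballots, Kaur on 5. Dube wins 6–5.
Zhou vs Okafor: 3 for Zhou, 8 for Okafor — Okafor by 8–3.
Zhou vs Kaur: Zhou is ranked higher on 1 ballot, Kaur on 10. Kaur wins 10–1.
Okafor vs Kaur: Okafor is ranked higher on 3+2+1 = 6 ballots, Kaur on 5. Okafor wins 6–5.
Okafor wins every pairwise contest, so Okafor is the Condorcet winner.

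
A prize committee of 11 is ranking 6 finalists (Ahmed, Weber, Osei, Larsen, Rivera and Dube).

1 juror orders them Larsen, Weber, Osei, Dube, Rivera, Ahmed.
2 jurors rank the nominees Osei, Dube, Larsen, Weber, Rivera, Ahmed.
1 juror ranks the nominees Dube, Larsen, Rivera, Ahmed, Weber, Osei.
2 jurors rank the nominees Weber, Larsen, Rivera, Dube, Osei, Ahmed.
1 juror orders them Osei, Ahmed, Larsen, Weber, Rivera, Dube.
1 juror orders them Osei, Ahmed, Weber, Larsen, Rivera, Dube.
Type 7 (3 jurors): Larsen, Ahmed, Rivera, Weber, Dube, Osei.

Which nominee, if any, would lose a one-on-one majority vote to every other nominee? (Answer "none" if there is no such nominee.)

none

Head-to-head results (11 jurors):
Ahmed vs Weber: 1+1+1+3 = 6 for Ahmed, 5 for Weber — Ahmed by 6–5.
Ahmed vs Osei: Osei wins 7–4.
Ahmed vs Larsen: Larsen wins 9–2.
Ahmed–Rivera: Rivera 6–5.
Ahmed vs Dube: Dube, 6–5.
Weber vs Osei: Weber is ranked higher on 1+1+2+3 = 7 ballots, Osei on 4. Weber wins 7–4.
Weber vs Larsen: Weber preferred on 2+1 = 3 ballots; Larsen wins 8–3.
Weber vs Rivera: 7 to 4, Weber.
Weber vs Dube: Weber, 8–3.
Osei vs Larsen: Larsen wins 7–4.
Osei vs Rivera: Rivera, 6–5.
Osei vs Dube: 1+2+1+1 = 5 for Osei, 6 for Dube — Dube by 6–5.
Larsen vs Rivera: Larsen, 11–0.
Larsen vs Dube: Larsen wins 8–3.
Rivera vs Dube: Rivera wins 7–4.
No nominee is winless: Ahmed beats Weber; Weber beats Osei; Osei beats Ahmed; Larsen beats Ahmed; Rivera beats Ahmed; Dube beats Ahmed. There is no Condorcet loser.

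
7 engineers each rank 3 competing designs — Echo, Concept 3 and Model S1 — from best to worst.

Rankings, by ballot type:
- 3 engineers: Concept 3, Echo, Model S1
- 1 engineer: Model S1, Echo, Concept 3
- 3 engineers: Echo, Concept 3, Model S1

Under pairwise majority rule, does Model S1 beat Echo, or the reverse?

Echo

Ballots ranking Model S1 above Echo: 1.
Ballots ranking Echo above Model S1: 7 − 1 = 6.
Echo wins the head-to-head 6–1.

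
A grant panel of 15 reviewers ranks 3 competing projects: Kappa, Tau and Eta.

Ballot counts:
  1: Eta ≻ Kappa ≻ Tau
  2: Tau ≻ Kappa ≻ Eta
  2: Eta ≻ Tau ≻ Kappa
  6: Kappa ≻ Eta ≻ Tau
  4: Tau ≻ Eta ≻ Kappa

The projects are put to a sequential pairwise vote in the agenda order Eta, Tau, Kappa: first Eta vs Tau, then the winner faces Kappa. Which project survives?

Kappa

Round 1: Eta vs Tau — 9–6, Eta advances.
Round 2: Eta vs Kappa — 7–8, Kappa advances.
Kappa survives the agenda.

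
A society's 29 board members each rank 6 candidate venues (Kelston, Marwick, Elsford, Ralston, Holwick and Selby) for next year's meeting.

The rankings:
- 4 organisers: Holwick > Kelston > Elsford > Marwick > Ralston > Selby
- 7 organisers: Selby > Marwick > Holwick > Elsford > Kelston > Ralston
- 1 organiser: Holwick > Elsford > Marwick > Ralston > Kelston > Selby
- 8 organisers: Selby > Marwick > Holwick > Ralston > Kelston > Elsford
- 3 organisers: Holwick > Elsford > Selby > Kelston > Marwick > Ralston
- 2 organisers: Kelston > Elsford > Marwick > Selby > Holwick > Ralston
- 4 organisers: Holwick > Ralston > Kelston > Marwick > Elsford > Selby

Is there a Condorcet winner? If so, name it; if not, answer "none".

Selby

Head-to-head results (29 organisers):
Kelston vs Marwick: Kelston is ranked higher on 4+3+2+4 = 13 ballots, Marwick on 16. Marwick wins 16–13.
Kelston vs Elsford: 18 to 11, Kelston.
Kelston vs Ralston: 4+7+3+2 = 16 for Kelston, 13 for Ralston — Kelston by 16–13.
Kelston vs Holwick: 2 to 27, Holwick.
Kelston vs Selby: Kelston is ranked higher on 4+1+2+4 = 11 ballots, Selby on 18. Selby wins 18–11.
Marwick vs Elsford: Marwick preferred on 7+8+4 = 19 ballots; Marwick wins 19–10.
Marwick vs Ralston: 4+7+1+8+3+2 = 25 for Marwick, 4 for Ralston — Marwick by 25–4.
Marwick vs Holwick: 7+8+2 = 17 for Marwick, 12 for Holwick — Marwick by 17–12.
Marwick vs Selby: 4+1+2+4 = 11 for Marwick, 18 for Selby — Selby by 18–11.
Elsford vs Ralston: Elsford preferred on 4+7+1+3+2 = 17 ballots; Elsford wins 17–12.
Elsford vs Holwick: Elsford is ranked higher on 2 ballots, Holwick on 27. Holwick wins 27–2.
Elsford vs Selby: 14 to 15, Selby.
Ralston vs Holwick: 0 for Ralston, 29 for Holwick — Holwick by 29–0.
Ralston vs Selby: 4+1+4 = 9 for Ralston, 20 for Selby — Selby by 20–9.
Holwick vs Selby: Holwick preferred on 4+1+3+4 = 12 ballots; Selby wins 17–12.
Only Selby has no losses; Selby is the Condorcet winner.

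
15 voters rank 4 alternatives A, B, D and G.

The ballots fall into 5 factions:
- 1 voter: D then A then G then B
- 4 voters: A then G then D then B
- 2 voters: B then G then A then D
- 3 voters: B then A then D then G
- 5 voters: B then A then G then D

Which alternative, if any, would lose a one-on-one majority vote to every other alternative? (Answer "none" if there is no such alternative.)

D

Pairwise majorities:
A vs B: 5 to 10, B.
A–D: A 14–1.
A–G: A 13–2.
B vs D: B, 10–5.
B vs G: 10 to 5, B.
D vs G: 1+3 = 4 for D, 11 for G — G by 11–4.
D loses to every other alternative — it is the Condorcet loser.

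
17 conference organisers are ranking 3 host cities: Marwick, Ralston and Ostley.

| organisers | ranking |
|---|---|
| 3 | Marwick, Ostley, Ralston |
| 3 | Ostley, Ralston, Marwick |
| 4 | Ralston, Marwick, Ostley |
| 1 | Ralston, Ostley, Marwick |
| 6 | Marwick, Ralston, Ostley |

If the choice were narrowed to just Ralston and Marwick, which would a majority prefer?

Marwick

Ballots ranking Ralston above Marwick: 3 + 4 + 1 = 8.
Ballots ranking Marwick above Ralston: 17 − 8 = 9.
Marwick wins the head-to-head 9–8.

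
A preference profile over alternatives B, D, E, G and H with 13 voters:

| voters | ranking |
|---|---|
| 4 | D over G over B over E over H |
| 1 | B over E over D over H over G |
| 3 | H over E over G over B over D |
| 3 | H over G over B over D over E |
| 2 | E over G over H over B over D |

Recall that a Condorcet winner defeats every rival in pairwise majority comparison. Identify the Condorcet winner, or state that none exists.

Pairwise majorities:
B vs D: 9 to 4, B.
B vs E: 4+1+3 = 8 for B, 5 for E — B by 8–5.
B–G: G 12–1.
B vs H: H wins 8–5.
D vs E: D wins 7–6.
D vs G: 4+1 = 5 for D, 8 for G — G by 8–5.
D vs H: 4+1 = 5 for D, 8 for H — H by 8–5.
E vs G: G, 7–6.
E vs H: 7 to 6, E.
G vs H: 4+2 = 6 for G, 7 for H — H by 7–6.
Every alternative loses at least once (B loses to G; D loses to B; E loses to B; G loses to H; H loses to E). The majority relation contains the cycle B → E → H → B, so there is no Condorcet winner.

none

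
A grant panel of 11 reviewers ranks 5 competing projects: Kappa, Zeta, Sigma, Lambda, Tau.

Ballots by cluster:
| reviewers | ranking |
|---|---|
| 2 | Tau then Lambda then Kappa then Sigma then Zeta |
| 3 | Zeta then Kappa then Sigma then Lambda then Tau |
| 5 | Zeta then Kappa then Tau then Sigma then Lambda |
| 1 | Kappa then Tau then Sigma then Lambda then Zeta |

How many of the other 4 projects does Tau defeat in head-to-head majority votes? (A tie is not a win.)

Tau against each rival (11 reviewers):
Tau vs Kappa: Tau is ranked higher on 2 ballots, Kappa on 9. Kappa wins 9–2.
Tau vs Zeta: Tau preferred on 2+1 = 3 ballots; Zeta wins 8–3.
Tau vs Sigma: Tau preferred on 2+5+1 = 8 ballots; Tau wins 8–3.
Tau vs Lambda: Tau wins 8–3.
Tau beats Sigma, Lambda; loses to Kappa, Zeta — 2 pairwise wins.

2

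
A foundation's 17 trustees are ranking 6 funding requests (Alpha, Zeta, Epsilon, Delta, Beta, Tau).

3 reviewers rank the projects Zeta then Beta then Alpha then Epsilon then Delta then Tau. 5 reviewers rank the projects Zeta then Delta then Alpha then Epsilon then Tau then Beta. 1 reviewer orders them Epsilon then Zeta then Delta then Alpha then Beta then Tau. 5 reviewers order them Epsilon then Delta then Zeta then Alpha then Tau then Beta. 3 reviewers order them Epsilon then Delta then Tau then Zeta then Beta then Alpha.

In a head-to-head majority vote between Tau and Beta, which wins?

Tau

Ballots ranking Tau above Beta: 5 + 5 + 3 = 13.
Ballots ranking Beta above Tau: 17 − 13 = 4.
Tau wins the head-to-head 13–4.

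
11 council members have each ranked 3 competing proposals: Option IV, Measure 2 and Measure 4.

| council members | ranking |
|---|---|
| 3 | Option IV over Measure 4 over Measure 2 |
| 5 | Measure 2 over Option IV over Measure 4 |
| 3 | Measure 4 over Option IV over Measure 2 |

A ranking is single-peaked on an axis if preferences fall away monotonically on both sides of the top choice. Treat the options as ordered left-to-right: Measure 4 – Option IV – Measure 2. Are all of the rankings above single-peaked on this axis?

yes

Axis positions: Measure 4=1, Option IV=2, Measure 2=3.
Group 1 (peak Option IV at position 2): ranking walks positions 2-1-3, expanding outward from the peak — single-peaked.
Group 2 (peak Measure 2 at position 3): ranking walks positions 3-2-1, expanding outward from the peak — single-peaked.
Group 3 (peak Measure 4 at position 1): ranking walks positions 1-2-3, expanding outward from the peak — single-peaked.
Every ranking is single-peaked on this axis.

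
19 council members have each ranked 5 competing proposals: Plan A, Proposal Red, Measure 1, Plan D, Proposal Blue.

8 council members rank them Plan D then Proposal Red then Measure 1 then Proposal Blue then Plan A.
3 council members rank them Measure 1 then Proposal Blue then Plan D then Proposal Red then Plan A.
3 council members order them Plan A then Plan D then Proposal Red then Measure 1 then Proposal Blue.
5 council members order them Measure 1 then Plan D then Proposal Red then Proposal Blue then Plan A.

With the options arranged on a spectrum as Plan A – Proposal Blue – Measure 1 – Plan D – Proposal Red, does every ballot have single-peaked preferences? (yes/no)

Axis positions: Plan A=1, Proposal Blue=2, Measure 1=3, Plan D=4, Proposal Red=5.
Faction 1 (peak Plan D at position 4): ranking walks positions 4-5-3-2-1, expanding outward from the peak — single-peaked.
Faction 2 (peak Measure 1 at position 3): ranking walks positions 3-2-4-5-1, expanding outward from the peak — single-peaked.
Faction 3: ranking walks positions 1-4-5-3-2; Plan D is ranked above Proposal Blue even though Proposal Blue lies between Plan D and the peak Plan A on the axis — preferences dip and rise again. Not single-peaked.
Faction 4 (peak Measure 1 at position 3): ranking walks positions 3-4-5-2-1, expanding outward from the peak — single-peaked.
Faction 3 violates single-peakedness, so the profile is not single-peaked on this axis.

no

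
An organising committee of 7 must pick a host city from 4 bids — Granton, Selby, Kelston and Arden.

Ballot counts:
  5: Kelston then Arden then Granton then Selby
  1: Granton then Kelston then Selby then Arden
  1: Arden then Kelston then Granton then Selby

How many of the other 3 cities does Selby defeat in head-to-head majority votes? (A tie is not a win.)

0

Selby against each rival (7 organisers):
Selby vs Granton: Selby preferred on 0 ballots; Granton wins 7–0.
Selby vs Kelston: 0 for Selby, 7 for Kelston — Kelston by 7–0.
Selby vs Arden: 1 to 6, Arden.
Selby beats no one; loses to Granton, Kelston, Arden — 0 pairwise wins.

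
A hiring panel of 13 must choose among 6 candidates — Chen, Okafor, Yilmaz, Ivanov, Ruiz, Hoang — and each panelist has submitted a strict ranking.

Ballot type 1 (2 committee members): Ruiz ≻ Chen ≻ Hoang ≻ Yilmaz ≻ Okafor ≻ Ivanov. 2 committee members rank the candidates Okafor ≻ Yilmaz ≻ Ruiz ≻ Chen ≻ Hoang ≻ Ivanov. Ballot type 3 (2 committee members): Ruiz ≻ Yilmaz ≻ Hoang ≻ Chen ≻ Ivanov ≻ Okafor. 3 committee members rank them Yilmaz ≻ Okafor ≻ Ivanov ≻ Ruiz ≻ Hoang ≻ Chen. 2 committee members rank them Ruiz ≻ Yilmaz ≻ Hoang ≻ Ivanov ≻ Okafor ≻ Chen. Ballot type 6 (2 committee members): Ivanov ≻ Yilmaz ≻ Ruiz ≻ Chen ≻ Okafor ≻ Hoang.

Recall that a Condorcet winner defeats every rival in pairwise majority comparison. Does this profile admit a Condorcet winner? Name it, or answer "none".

Check each pair by majority over 13 ballots:
Chen vs Okafor: Okafor wins 7–6.
Chen vs Yilmaz: Chen is ranked higher on 2 ballots, Yilmaz on 11. Yilmaz wins 11–2.
Chen–Ivanov: Ivanov 7–6.
Chen vs Ruiz: Chen preferred on 0 ballots; Ruiz wins 13–0.
Chen vs Hoang: 6 to 7, Hoang.
Okafor–Yilmaz: Yilmaz 11–2.
Okafor vs Ivanov: Okafor wins 7–6.
Okafor–Ruiz: Ruiz 8–5.
Okafor vs Hoang: Okafor, 7–6.
Yilmaz vs Ivanov: Yilmaz, 11–2.
Yilmaz vs Ruiz: 7 to 6, Yilmaz.
Yilmaz–Hoang: Yilmaz 11–2.
Ivanov vs Ruiz: Ivanov preferred on 3+2 = 5 ballots; Ruiz wins 8–5.
Ivanov–Hoang: Hoang 8–5.
Ruiz vs Hoang: Ruiz preferred on 2+2+2+3+2+2 = 13 ballots; Ruiz wins 13–0.
Only Yilmaz has no losses; Yilmaz is the Condorcet winner.

Yilmaz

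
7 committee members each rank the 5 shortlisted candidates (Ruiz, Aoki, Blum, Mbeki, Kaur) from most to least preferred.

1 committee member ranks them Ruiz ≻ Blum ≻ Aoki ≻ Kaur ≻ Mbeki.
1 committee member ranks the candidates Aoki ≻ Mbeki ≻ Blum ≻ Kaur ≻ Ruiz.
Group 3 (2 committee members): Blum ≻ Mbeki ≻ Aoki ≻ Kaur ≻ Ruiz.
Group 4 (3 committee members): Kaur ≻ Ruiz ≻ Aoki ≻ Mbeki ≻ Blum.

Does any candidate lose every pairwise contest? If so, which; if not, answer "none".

none

Head-to-head results (7 committee members):
Ruiz vs Aoki: Ruiz wins 4–3.
Ruiz vs Blum: Ruiz, 4–3.
Ruiz vs Mbeki: Ruiz wins 4–3.
Ruiz–Kaur: Kaur 6–1.
Aoki vs Blum: Aoki wins 4–3.
Aoki vs Mbeki: 1+1+3 = 5 for Aoki, 2 for Mbeki — Aoki by 5–2.
Aoki vs Kaur: Aoki is ranked higher on 1+1+2 = 4 ballots, Kaur on 3. Aoki wins 4–3.
Blum–Mbeki: Mbeki 4–3.
Blum vs Kaur: Blum is ranked higher on 1+1+2 = 4 ballots, Kaur on 3. Blum wins 4–3.
Mbeki vs Kaur: Kaur, 4–3.
Each candidate has at least one pairwise win (Ruiz beats Aoki; Aoki beats Blum; Blum beats Kaur; Mbeki beats Blum; Kaur beats Ruiz) — no Condorcet loser.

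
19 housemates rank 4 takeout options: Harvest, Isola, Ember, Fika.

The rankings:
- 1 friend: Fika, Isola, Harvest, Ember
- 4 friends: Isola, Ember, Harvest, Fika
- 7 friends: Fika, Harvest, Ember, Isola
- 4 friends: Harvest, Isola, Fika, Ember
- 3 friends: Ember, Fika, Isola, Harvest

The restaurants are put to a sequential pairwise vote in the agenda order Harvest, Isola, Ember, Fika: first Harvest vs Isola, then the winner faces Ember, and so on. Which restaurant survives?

Fika

Round 1: Harvest vs Isola — 11–8, Harvest advances.
Round 2: Harvest vs Ember — 12–7, Harvest advances.
Round 3: Harvest vs Fika — 8–11, Fika advances.
The agenda winner is Fika.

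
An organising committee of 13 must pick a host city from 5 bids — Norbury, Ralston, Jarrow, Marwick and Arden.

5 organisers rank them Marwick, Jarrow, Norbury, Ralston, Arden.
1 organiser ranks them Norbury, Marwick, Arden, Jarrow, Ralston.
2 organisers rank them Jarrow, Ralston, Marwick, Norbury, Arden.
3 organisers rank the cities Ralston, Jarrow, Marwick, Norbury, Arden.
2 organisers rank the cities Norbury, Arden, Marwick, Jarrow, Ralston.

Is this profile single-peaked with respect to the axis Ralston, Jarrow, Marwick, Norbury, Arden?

yes

Axis positions: Ralston=1, Jarrow=2, Marwick=3, Norbury=4, Arden=5.
Group 1 (peak Marwick at position 3): ranking walks positions 3-2-4-1-5, expanding outward from the peak — single-peaked.
Group 2 (peak Norbury at position 4): ranking walks positions 4-3-5-2-1, expanding outward from the peak — single-peaked.
Group 3 (peak Jarrow at position 2): ranking walks positions 2-1-3-4-5, expanding outward from the peak — single-peaked.
Group 4 (peak Ralston at position 1): ranking walks positions 1-2-3-4-5, expanding outward from the peak — single-peaked.
Group 5 (peak Norbury at position 4): ranking walks positions 4-5-3-2-1, expanding outward from the peak — single-peaked.
Every ranking is single-peaked on this axis.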